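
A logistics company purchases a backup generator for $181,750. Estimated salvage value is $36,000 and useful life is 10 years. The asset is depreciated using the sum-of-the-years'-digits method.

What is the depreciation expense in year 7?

$10,600

Depreciable base = $181,750 − $36,000 = $145,750.
Sum of the years' digits = 10+9+8+7+6+5+4+3+2+1 = 55.
Year 1: $145,750 × 10/55 = $26,500. Book value $155,250.
Year 2: $145,750 × 9/55 = $23,850. Book value $131,400.
Year 3: $145,750 × 8/55 = $21,200. Book value $110,200.
Year 4: $145,750 × 7/55 = $18,550. Book value $91,650.
Year 5: $145,750 × 6/55 = $15,900. Book value $75,750.
Year 6: $145,750 × 5/55 = $13,250. Book value $62,500.
Year 7: $145,750 × 4/55 = $10,600. Book value $51,900.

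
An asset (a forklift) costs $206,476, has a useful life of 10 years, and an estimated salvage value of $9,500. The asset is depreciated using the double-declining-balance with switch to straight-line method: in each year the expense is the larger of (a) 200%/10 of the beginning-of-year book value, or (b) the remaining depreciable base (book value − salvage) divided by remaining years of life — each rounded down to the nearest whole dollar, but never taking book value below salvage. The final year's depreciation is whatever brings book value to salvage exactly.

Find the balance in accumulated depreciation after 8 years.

Depreciable base = $206,476 − $9,500 = $196,976.
Year 1: DB = ⌊$206,476 × 200%/10⌋ = $41,295; SL = ⌊$196,976/10⌋ = $19,697 → take DB $41,295. Book value $165,181.
Year 2: DB = ⌊$165,181 × 200%/10⌋ = $33,036; SL = ⌊$155,681/9⌋ = $17,297 → take DB $33,036. Book value $132,145.
Year 3: DB = ⌊$132,145 × 200%/10⌋ = $26,429; SL = ⌊$122,645/8⌋ = $15,330 → take DB $26,429. Book value $105,716.
Year 4: DB = ⌊$105,716 × 200%/10⌋ = $21,143; SL = ⌊$96,216/7⌋ = $13,745 → take DB $21,143. Book value $84,573.
Year 5: DB = ⌊$84,573 × 200%/10⌋ = $16,914; SL = ⌊$75,073/6⌋ = $12,512 → take DB $16,914. Book value $67,659.
Year 6: DB = ⌊$67,659 × 200%/10⌋ = $13,531; SL = ⌊$58,159/5⌋ = $11,631 → take DB $13,531. Book value $54,128.
Year 7: DB = ⌊$54,128 × 200%/10⌋ = $10,825; SL = ⌊$44,628/4⌋ = $11,157 → take SL $11,157. Book value $42,971.
Year 8: DB = ⌊$42,971 × 200%/10⌋ = $8,594; SL = ⌊$33,471/3⌋ = $11,157 → take SL $11,157. Book value $31,814.
Accumulated through year 8 = $206,476 − $31,814 = $174,662.

$174,662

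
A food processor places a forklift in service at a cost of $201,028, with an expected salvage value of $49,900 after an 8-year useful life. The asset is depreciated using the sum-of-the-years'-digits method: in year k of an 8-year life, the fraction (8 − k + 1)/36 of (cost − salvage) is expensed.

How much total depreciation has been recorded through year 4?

Depreciable base = $201,028 − $49,900 = $151,128.
Sum of the years' digits = 8+7+6+5+4+3+2+1 = 36.
Year 1: $151,128 × 8/36 = $33,584. Book value $167,444.
Year 2: $151,128 × 7/36 = $29,386. Book value $138,058.
Year 3: $151,128 × 6/36 = $25,188. Book value $112,870.
Year 4: $151,128 × 5/36 = $20,990. Book value $91,880.
Accumulated through year 4 = $201,028 − $91,880 = $109,148.

$109,148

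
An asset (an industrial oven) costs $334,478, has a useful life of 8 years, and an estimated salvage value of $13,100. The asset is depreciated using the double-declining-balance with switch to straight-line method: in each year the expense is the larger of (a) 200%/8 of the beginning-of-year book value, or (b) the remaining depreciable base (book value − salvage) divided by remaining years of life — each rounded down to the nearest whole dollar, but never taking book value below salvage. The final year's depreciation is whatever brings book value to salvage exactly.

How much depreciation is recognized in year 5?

Depreciable base = $334,478 − $13,100 = $321,378.
Year 1: DB = ⌊$334,478 × 200%/8⌋ = $83,619; SL = ⌊$321,378/8⌋ = $40,172 → take DB $83,619. Book value $250,859.
Year 2: DB = ⌊$250,859 × 200%/8⌋ = $62,714; SL = ⌊$237,759/7⌋ = $33,965 → take DB $62,714. Book value $188,145.
Year 3: DB = ⌊$188,145 × 200%/8⌋ = $47,036; SL = ⌊$175,045/6⌋ = $29,174 → take DB $47,036. Book value $141,109.
Year 4: DB = ⌊$141,109 × 200%/8⌋ = $35,277; SL = ⌊$128,009/5⌋ = $25,601 → take DB $35,277. Book value $105,832.
Year 5: DB = ⌊$105,832 × 200%/8⌋ = $26,458; SL = ⌊$92,732/4⌋ = $23,183 → take DB $26,458. Book value $79,374.

$26,458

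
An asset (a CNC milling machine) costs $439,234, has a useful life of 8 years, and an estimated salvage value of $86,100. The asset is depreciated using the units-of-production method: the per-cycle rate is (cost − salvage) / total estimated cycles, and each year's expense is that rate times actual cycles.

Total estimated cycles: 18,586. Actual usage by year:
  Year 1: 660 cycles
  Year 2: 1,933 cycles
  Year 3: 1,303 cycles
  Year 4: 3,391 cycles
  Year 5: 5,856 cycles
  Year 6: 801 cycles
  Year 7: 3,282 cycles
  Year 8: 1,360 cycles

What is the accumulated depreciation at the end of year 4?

Depreciable base = $439,234 − $86,100 = $353,134.
Rate = $353,134 / 18,586 cycles = $19 per cycle.
Year 1: 660 × $19 = $12,540. Book value $426,694.
Year 2: 1,933 × $19 = $36,727. Book value $389,967.
Year 3: 1,303 × $19 = $24,757. Book value $365,210.
Year 4: 3,391 × $19 = $64,429. Book value $300,781.
Accumulated through year 4 = $439,234 − $300,781 = $138,453.

$138,453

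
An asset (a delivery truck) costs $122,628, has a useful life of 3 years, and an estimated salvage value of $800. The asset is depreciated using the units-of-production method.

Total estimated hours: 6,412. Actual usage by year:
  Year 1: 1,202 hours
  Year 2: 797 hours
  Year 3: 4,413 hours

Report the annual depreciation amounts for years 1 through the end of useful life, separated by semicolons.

$22,838; $15,143; $83,847

Depreciable base = $122,628 − $800 = $121,828.
Rate = $121,828 / 6,412 hours = $19 per hour.
Year 1: 1,202 × $19 = $22,838. Book value $99,790.
Year 2: 797 × $19 = $15,143. Book value $84,647.
Year 3: 4,413 × $19 = $83,847. Book value $800.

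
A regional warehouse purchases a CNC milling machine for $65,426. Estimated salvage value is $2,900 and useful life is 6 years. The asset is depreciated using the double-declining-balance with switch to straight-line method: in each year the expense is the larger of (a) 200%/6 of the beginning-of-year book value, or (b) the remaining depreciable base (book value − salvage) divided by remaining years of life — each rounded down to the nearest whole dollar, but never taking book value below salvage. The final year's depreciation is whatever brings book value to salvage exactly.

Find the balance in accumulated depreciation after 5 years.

$57,514

Depreciable base = $65,426 − $2,900 = $62,526.
Year 1: DB = ⌊$65,426 × 200%/6⌋ = $21,808; SL = ⌊$62,526/6⌋ = $10,421 → take DB $21,808. Book value $43,618.
Year 2: DB = ⌊$43,618 × 200%/6⌋ = $14,539; SL = ⌊$40,718/5⌋ = $8,143 → take DB $14,539. Book value $29,079.
Year 3: DB = ⌊$29,079 × 200%/6⌋ = $9,693; SL = ⌊$26,179/4⌋ = $6,544 → take DB $9,693. Book value $19,386.
Year 4: DB = ⌊$19,386 × 200%/6⌋ = $6,462; SL = ⌊$16,486/3⌋ = $5,495 → take DB $6,462. Book value $12,924.
Year 5: DB = ⌊$12,924 × 200%/6⌋ = $4,308; SL = ⌊$10,024/2⌋ = $5,012 → take SL $5,012. Book value $7,912.
Accumulated through year 5 = $65,426 − $7,912 = $57,514.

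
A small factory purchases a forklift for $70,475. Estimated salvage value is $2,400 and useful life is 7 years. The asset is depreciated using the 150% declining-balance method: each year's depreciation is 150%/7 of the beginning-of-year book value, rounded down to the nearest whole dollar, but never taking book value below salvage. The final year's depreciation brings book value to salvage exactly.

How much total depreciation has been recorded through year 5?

Depreciable base = $70,475 − $2,400 = $68,075.
Year 1: ⌊$70,475 × 150%/7⌋ = $15,101. Book value $55,374.
Year 2: ⌊$55,374 × 150%/7⌋ = $11,865. Book value $43,509.
Year 3: ⌊$43,509 × 150%/7⌋ = $9,323. Book value $34,186.
Year 4: ⌊$34,186 × 150%/7⌋ = $7,325. Book value $26,861.
Year 5: ⌊$26,861 × 150%/7⌋ = $5,755. Book value $21,106.
Accumulated through year 5 = $70,475 − $21,106 = $49,369.

$49,369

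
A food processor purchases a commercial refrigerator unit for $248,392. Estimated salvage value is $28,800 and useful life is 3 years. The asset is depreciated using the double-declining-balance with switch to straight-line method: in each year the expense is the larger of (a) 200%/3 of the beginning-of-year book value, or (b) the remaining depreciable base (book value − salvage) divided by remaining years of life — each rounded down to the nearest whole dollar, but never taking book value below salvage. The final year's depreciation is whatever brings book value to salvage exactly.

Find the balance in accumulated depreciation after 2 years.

$219,592

Depreciable base = $248,392 − $28,800 = $219,592.
Year 1: DB = ⌊$248,392 × 200%/3⌋ = $165,594; SL = ⌊$219,592/3⌋ = $73,197 → take DB $165,594. Book value $82,798.
Year 2: DB = ⌊$82,798 × 200%/3⌋ = $55,198; SL = ⌊$53,998/2⌋ = $26,999 → take DB $55,198, capped at $53,998. Book value $28,800.
Accumulated through year 2 = $248,392 − $28,800 = $219,592.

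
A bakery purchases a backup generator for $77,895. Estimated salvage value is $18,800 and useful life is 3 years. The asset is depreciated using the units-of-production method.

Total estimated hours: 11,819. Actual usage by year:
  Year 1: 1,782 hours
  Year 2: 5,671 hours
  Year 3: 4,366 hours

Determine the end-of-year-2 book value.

$40,630

Depreciable base = $77,895 − $18,800 = $59,095.
Rate = $59,095 / 11,819 hours = $5 per hour.
Year 1: 1,782 × $5 = $8,910. Book value $68,985.
Year 2: 5,671 × $5 = $28,355. Book value $40,630.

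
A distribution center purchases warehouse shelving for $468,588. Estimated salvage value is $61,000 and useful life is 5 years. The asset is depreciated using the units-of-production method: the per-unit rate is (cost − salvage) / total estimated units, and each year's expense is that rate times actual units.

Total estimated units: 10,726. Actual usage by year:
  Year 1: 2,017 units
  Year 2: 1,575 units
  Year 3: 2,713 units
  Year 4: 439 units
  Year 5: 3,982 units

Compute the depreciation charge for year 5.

$151,316

Depreciable base = $468,588 − $61,000 = $407,588.
Rate = $407,588 / 10,726 units = $38 per unit.
Year 1: 2,017 × $38 = $76,646. Book value $391,942.
Year 2: 1,575 × $38 = $59,850. Book value $332,092.
Year 3: 2,713 × $38 = $103,094. Book value $228,998.
Year 4: 439 × $38 = $16,682. Book value $212,316.
Year 5: 3,982 × $38 = $151,316. Book value $61,000.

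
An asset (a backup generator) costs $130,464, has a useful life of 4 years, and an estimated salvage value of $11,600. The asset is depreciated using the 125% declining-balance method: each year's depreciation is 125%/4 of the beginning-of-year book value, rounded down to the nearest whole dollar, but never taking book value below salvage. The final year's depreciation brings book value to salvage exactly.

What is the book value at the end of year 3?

$42,395

Depreciable base = $130,464 − $11,600 = $118,864.
Year 1: ⌊$130,464 × 125%/4⌋ = $40,770. Book value $89,694.
Year 2: ⌊$89,694 × 125%/4⌋ = $28,029. Book value $61,665.
Year 3: ⌊$61,665 × 125%/4⌋ = $19,270. Book value $42,395.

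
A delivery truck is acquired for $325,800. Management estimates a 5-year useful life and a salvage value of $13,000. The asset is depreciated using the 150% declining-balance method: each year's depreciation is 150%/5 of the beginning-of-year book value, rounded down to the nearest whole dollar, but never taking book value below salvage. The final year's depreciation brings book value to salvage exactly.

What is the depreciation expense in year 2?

$68,418

Depreciable base = $325,800 − $13,000 = $312,800.
Year 1: ⌊$325,800 × 150%/5⌋ = $97,740. Book value $228,060.
Year 2: ⌊$228,060 × 150%/5⌋ = $68,418. Book value $159,642.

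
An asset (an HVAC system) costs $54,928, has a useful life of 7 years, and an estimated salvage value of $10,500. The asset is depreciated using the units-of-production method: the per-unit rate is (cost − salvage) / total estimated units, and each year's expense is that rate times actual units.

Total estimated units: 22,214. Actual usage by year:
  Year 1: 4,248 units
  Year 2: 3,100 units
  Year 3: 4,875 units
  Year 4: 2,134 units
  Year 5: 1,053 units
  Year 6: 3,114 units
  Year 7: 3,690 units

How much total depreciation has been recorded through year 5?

$30,820

Depreciable base = $54,928 − $10,500 = $44,428.
Rate = $44,428 / 22,214 units = $2 per unit.
Year 1: 4,248 × $2 = $8,496. Book value $46,432.
Year 2: 3,100 × $2 = $6,200. Book value $40,232.
Year 3: 4,875 × $2 = $9,750. Book value $30,482.
Year 4: 2,134 × $2 = $4,268. Book value $26,214.
Year 5: 1,053 × $2 = $2,106. Book value $24,108.
Accumulated through year 5 = $54,928 − $24,108 = $30,820.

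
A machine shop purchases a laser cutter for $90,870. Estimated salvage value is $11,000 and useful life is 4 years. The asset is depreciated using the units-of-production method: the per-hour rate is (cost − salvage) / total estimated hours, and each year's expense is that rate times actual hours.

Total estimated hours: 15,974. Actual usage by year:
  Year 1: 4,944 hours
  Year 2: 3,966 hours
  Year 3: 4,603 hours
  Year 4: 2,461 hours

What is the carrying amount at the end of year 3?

Depreciable base = $90,870 − $11,000 = $79,870.
Rate = $79,870 / 15,974 hours = $5 per hour.
Year 1: 4,944 × $5 = $24,720. Book value $66,150.
Year 2: 3,966 × $5 = $19,830. Book value $46,320.
Year 3: 4,603 × $5 = $23,015. Book value $23,305.

$23,305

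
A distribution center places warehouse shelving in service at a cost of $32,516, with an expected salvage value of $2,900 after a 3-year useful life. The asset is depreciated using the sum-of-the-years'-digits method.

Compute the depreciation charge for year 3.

Depreciable base = $32,516 − $2,900 = $29,616.
Sum of the years' digits = 3+2+1 = 6.
Year 1: $29,616 × 3/6 = $14,808. Book value $17,708.
Year 2: $29,616 × 2/6 = $9,872. Book value $7,836.
Year 3: $29,616 × 1/6 = $4,936. Book value $2,900.

$4,936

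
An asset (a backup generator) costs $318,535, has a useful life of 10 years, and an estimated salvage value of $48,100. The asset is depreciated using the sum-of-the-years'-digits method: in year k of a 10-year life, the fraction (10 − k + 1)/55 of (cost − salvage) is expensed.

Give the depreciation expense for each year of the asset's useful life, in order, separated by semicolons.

Depreciable base = $318,535 − $48,100 = $270,435.
Sum of the years' digits = 10+9+8+7+6+5+4+3+2+1 = 55.
Year 1: $270,435 × 10/55 = $49,170. Book value $269,365.
Year 2: $270,435 × 9/55 = $44,253. Book value $225,112.
Year 3: $270,435 × 8/55 = $39,336. Book value $185,776.
Year 4: $270,435 × 7/55 = $34,419. Book value $151,357.
Year 5: $270,435 × 6/55 = $29,502. Book value $121,855.
Year 6: $270,435 × 5/55 = $24,585. Book value $97,270.
Year 7: $270,435 × 4/55 = $19,668. Book value $77,602.
Year 8: $270,435 × 3/55 = $14,751. Book value $62,851.
Year 9: $270,435 × 2/55 = $9,834. Book value $53,017.
Year 10: $270,435 × 1/55 = $4,917. Book value $48,100.

$49,170; $44,253; $39,336; $34,419; $29,502; $24,585; $19,668; $14,751; $9,834; $4,917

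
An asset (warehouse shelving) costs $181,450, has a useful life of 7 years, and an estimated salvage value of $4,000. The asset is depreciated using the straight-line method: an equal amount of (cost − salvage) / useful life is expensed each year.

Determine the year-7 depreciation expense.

Depreciable base = $181,450 − $4,000 = $177,450.
Annual expense = $177,450 / 7 = $25,350.

$25,350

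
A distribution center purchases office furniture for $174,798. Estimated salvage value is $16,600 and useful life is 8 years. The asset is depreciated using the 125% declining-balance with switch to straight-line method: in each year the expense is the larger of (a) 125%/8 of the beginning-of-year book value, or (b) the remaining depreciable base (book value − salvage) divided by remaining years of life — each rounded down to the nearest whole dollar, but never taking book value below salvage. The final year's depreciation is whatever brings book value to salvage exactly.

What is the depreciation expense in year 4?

$17,679

Depreciable base = $174,798 − $16,600 = $158,198.
Year 1: DB = ⌊$174,798 × 125%/8⌋ = $27,312; SL = ⌊$158,198/8⌋ = $19,774 → take DB $27,312. Book value $147,486.
Year 2: DB = ⌊$147,486 × 125%/8⌋ = $23,044; SL = ⌊$130,886/7⌋ = $18,698 → take DB $23,044. Book value $124,442.
Year 3: DB = ⌊$124,442 × 125%/8⌋ = $19,444; SL = ⌊$107,842/6⌋ = $17,973 → take DB $19,444. Book value $104,998.
Year 4: DB = ⌊$104,998 × 125%/8⌋ = $16,405; SL = ⌊$88,398/5⌋ = $17,679 → take SL $17,679. Book value $87,319.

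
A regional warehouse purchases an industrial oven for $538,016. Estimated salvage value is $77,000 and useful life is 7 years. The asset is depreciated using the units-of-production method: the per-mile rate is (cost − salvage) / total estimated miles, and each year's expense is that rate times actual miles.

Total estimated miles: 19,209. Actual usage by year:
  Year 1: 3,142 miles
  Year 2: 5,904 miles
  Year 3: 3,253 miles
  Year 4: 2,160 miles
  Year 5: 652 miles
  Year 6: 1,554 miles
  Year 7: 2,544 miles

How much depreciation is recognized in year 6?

Depreciable base = $538,016 − $77,000 = $461,016.
Rate = $461,016 / 19,209 miles = $24 per mile.
Year 1: 3,142 × $24 = $75,408. Book value $462,608.
Year 2: 5,904 × $24 = $141,696. Book value $320,912.
Year 3: 3,253 × $24 = $78,072. Book value $242,840.
Year 4: 2,160 × $24 = $51,840. Book value $191,000.
Year 5: 652 × $24 = $15,648. Book value $175,352.
Year 6: 1,554 × $24 = $37,296. Book value $138,056.

$37,296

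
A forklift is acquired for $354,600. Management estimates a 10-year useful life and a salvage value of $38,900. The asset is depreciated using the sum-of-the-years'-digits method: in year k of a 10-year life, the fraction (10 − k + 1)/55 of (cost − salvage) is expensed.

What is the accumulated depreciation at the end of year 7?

Depreciable base = $354,600 − $38,900 = $315,700.
Sum of the years' digits = 10+9+8+7+6+5+4+3+2+1 = 55.
Year 1: $315,700 × 10/55 = $57,400. Book value $297,200.
Year 2: $315,700 × 9/55 = $51,660. Book value $245,540.
Year 3: $315,700 × 8/55 = $45,920. Book value $199,620.
Year 4: $315,700 × 7/55 = $40,180. Book value $159,440.
Year 5: $315,700 × 6/55 = $34,440. Book value $125,000.
Year 6: $315,700 × 5/55 = $28,700. Book value $96,300.
Year 7: $315,700 × 4/55 = $22,960. Book value $73,340.
Accumulated through year 7 = $354,600 − $73,340 = $281,260.

$281,260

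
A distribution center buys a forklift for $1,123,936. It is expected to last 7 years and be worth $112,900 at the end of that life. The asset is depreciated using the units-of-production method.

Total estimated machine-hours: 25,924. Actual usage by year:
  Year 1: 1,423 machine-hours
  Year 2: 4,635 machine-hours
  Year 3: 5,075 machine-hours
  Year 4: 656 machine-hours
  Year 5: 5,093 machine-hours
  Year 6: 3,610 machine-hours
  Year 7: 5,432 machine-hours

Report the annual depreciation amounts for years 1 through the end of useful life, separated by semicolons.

Depreciable base = $1,123,936 − $112,900 = $1,011,036.
Rate = $1,011,036 / 25,924 machine-hours = $39 per machine-hour.
Year 1: 1,423 × $39 = $55,497. Book value $1,068,439.
Year 2: 4,635 × $39 = $180,765. Book value $887,674.
Year 3: 5,075 × $39 = $197,925. Book value $689,749.
Year 4: 656 × $39 = $25,584. Book value $664,165.
Year 5: 5,093 × $39 = $198,627. Book value $465,538.
Year 6: 3,610 × $39 = $140,790. Book value $324,748.
Year 7: 5,432 × $39 = $211,848. Book value $112,900.

$55,497; $180,765; $197,925; $25,584; $198,627; $140,790; $211,848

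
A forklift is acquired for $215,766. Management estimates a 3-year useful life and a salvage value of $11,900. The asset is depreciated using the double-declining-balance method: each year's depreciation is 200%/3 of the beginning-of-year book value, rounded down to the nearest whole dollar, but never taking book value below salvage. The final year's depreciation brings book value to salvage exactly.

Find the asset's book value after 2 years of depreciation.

$23,974

Depreciable base = $215,766 − $11,900 = $203,866.
Year 1: ⌊$215,766 × 200%/3⌋ = $143,844. Book value $71,922.
Year 2: ⌊$71,922 × 200%/3⌋ = $47,948. Book value $23,974.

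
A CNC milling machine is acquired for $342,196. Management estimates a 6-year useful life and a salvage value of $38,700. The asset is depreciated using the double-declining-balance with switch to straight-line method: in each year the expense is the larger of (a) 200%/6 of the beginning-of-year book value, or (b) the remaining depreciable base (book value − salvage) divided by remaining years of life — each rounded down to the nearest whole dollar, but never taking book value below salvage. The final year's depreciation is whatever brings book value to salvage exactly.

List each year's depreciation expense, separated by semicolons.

Depreciable base = $342,196 − $38,700 = $303,496.
Year 1: DB = ⌊$342,196 × 200%/6⌋ = $114,065; SL = ⌊$303,496/6⌋ = $50,582 → take DB $114,065. Book value $228,131.
Year 2: DB = ⌊$228,131 × 200%/6⌋ = $76,043; SL = ⌊$189,431/5⌋ = $37,886 → take DB $76,043. Book value $152,088.
Year 3: DB = ⌊$152,088 × 200%/6⌋ = $50,696; SL = ⌊$113,388/4⌋ = $28,347 → take DB $50,696. Book value $101,392.
Year 4: DB = ⌊$101,392 × 200%/6⌋ = $33,797; SL = ⌊$62,692/3⌋ = $20,897 → take DB $33,797. Book value $67,595.
Year 5: DB = ⌊$67,595 × 200%/6⌋ = $22,531; SL = ⌊$28,895/2⌋ = $14,447 → take DB $22,531. Book value $45,064.
Year 6 (final): $45,064 − $38,700 = $6,364. Book value $38,700.

$114,065; $76,043; $50,696; $33,797; $22,531; $6,364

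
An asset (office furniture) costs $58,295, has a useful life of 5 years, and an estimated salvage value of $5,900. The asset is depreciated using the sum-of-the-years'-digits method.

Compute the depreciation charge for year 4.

$6,986

Depreciable base = $58,295 − $5,900 = $52,395.
Sum of the years' digits = 5+4+3+2+1 = 15.
Year 1: $52,395 × 5/15 = $17,465. Book value $40,830.
Year 2: $52,395 × 4/15 = $13,972. Book value $26,858.
Year 3: $52,395 × 3/15 = $10,479. Book value $16,379.
Year 4: $52,395 × 2/15 = $6,986. Book value $9,393.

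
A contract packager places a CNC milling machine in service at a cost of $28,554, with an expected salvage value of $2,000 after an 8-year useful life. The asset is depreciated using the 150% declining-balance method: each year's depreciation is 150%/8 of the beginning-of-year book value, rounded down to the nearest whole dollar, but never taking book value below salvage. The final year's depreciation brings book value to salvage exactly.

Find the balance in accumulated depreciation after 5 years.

$18,441

Depreciable base = $28,554 − $2,000 = $26,554.
Year 1: ⌊$28,554 × 150%/8⌋ = $5,353. Book value $23,201.
Year 2: ⌊$23,201 × 150%/8⌋ = $4,350. Book value $18,851.
Year 3: ⌊$18,851 × 150%/8⌋ = $3,534. Book value $15,317.
Year 4: ⌊$15,317 × 150%/8⌋ = $2,871. Book value $12,446.
Year 5: ⌊$12,446 × 150%/8⌋ = $2,333. Book value $10,113.
Accumulated through year 5 = $28,554 − $10,113 = $18,441.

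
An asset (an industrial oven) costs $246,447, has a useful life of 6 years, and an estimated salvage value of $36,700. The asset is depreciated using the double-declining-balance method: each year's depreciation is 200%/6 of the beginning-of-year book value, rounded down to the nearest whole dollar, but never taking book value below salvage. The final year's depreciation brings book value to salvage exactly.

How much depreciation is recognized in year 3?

$36,510

Depreciable base = $246,447 − $36,700 = $209,747.
Year 1: ⌊$246,447 × 200%/6⌋ = $82,149. Book value $164,298.
Year 2: ⌊$164,298 × 200%/6⌋ = $54,766. Book value $109,532.
Year 3: ⌊$109,532 × 200%/6⌋ = $36,510. Book value $73,022.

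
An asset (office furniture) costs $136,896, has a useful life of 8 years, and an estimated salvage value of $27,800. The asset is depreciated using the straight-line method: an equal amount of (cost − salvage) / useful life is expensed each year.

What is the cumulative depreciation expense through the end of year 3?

$40,911

Depreciable base = $136,896 − $27,800 = $109,096.
Annual expense = $109,096 / 8 = $13,637.
End of year 1: book value $123,259.
End of year 2: book value $109,622.
End of year 3: book value $95,985.
Accumulated through year 3 = $136,896 − $95,985 = $40,911.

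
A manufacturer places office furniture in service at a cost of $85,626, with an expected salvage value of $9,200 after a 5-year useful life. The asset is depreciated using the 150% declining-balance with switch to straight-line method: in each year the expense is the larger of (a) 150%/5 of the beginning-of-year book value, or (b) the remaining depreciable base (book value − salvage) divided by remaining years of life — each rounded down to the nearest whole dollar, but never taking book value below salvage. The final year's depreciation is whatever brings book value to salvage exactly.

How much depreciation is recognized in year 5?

$10,086

Depreciable base = $85,626 − $9,200 = $76,426.
Year 1: DB = ⌊$85,626 × 150%/5⌋ = $25,687; SL = ⌊$76,426/5⌋ = $15,285 → take DB $25,687. Book value $59,939.
Year 2: DB = ⌊$59,939 × 150%/5⌋ = $17,981; SL = ⌊$50,739/4⌋ = $12,684 → take DB $17,981. Book value $41,958.
Year 3: DB = ⌊$41,958 × 150%/5⌋ = $12,587; SL = ⌊$32,758/3⌋ = $10,919 → take DB $12,587. Book value $29,371.
Year 4: DB = ⌊$29,371 × 150%/5⌋ = $8,811; SL = ⌊$20,171/2⌋ = $10,085 → take SL $10,085. Book value $19,286.
Year 5 (final): $19,286 − $9,200 = $10,086. Book value $9,200.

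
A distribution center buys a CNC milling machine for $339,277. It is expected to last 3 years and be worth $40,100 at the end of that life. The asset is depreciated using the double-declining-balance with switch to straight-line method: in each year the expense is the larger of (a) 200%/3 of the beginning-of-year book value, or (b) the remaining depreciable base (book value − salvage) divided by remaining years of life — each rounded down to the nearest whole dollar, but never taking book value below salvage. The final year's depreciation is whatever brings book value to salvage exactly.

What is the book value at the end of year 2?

Depreciable base = $339,277 − $40,100 = $299,177.
Year 1: DB = ⌊$339,277 × 200%/3⌋ = $226,184; SL = ⌊$299,177/3⌋ = $99,725 → take DB $226,184. Book value $113,093.
Year 2: DB = ⌊$113,093 × 200%/3⌋ = $75,395; SL = ⌊$72,993/2⌋ = $36,496 → take DB $75,395, capped at $72,993. Book value $40,100.

$40,100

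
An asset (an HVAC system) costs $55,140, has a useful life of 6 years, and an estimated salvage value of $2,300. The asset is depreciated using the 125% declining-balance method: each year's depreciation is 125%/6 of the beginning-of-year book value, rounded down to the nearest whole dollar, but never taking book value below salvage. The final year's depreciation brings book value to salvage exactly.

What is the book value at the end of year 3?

Depreciable base = $55,140 − $2,300 = $52,840.
Year 1: ⌊$55,140 × 125%/6⌋ = $11,487. Book value $43,653.
Year 2: ⌊$43,653 × 125%/6⌋ = $9,094. Book value $34,559.
Year 3: ⌊$34,559 × 125%/6⌋ = $7,199. Book value $27,360.

$27,360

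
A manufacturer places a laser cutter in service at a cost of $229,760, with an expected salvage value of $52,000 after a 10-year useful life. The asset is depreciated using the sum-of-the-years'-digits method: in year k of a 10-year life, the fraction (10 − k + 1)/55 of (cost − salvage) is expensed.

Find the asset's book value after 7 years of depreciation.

Depreciable base = $229,760 − $52,000 = $177,760.
Sum of the years' digits = 10+9+8+7+6+5+4+3+2+1 = 55.
Year 1: $177,760 × 10/55 = $32,320. Book value $197,440.
Year 2: $177,760 × 9/55 = $29,088. Book value $168,352.
Year 3: $177,760 × 8/55 = $25,856. Book value $142,496.
Year 4: $177,760 × 7/55 = $22,624. Book value $119,872.
Year 5: $177,760 × 6/55 = $19,392. Book value $100,480.
Year 6: $177,760 × 5/55 = $16,160. Book value $84,320.
Year 7: $177,760 × 4/55 = $12,928. Book value $71,392.

$71,392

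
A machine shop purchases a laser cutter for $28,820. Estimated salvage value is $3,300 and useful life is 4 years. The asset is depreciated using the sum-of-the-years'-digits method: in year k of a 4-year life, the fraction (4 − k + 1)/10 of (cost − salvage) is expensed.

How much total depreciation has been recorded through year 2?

Depreciable base = $28,820 − $3,300 = $25,520.
Sum of the years' digits = 4+3+2+1 = 10.
Year 1: $25,520 × 4/10 = $10,208. Book value $18,612.
Year 2: $25,520 × 3/10 = $7,656. Book value $10,956.
Accumulated through year 2 = $28,820 − $10,956 = $17,864.

$17,864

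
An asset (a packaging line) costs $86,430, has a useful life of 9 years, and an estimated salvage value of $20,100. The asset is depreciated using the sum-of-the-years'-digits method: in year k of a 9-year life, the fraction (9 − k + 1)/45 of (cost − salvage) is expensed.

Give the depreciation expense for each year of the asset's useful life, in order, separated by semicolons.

Depreciable base = $86,430 − $20,100 = $66,330.
Sum of the years' digits = 9+8+7+6+5+4+3+2+1 = 45.
Year 1: $66,330 × 9/45 = $13,266. Book value $73,164.
Year 2: $66,330 × 8/45 = $11,792. Book value $61,372.
Year 3: $66,330 × 7/45 = $10,318. Book value $51,054.
Year 4: $66,330 × 6/45 = $8,844. Book value $42,210.
Year 5: $66,330 × 5/45 = $7,370. Book value $34,840.
Year 6: $66,330 × 4/45 = $5,896. Book value $28,944.
Year 7: $66,330 × 3/45 = $4,422. Book value $24,522.
Year 8: $66,330 × 2/45 = $2,948. Book value $21,574.
Year 9: $66,330 × 1/45 = $1,474. Book value $20,100.

$13,266; $11,792; $10,318; $8,844; $7,370; $5,896; $4,422; $2,948; $1,474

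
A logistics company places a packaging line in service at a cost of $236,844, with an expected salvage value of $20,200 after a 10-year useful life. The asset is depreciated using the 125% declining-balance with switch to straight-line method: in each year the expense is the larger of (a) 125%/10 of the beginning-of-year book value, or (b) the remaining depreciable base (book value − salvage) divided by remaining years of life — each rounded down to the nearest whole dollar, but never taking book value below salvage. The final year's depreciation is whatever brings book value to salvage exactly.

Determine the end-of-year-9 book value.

Depreciable base = $236,844 − $20,200 = $216,644.
Year 1: DB = ⌊$236,844 × 125%/10⌋ = $29,605; SL = ⌊$216,644/10⌋ = $21,664 → take DB $29,605. Book value $207,239.
Year 2: DB = ⌊$207,239 × 125%/10⌋ = $25,904; SL = ⌊$187,039/9⌋ = $20,782 → take DB $25,904. Book value $181,335.
Year 3: DB = ⌊$181,335 × 125%/10⌋ = $22,666; SL = ⌊$161,135/8⌋ = $20,141 → take DB $22,666. Book value $158,669.
Year 4: DB = ⌊$158,669 × 125%/10⌋ = $19,833; SL = ⌊$138,469/7⌋ = $19,781 → take DB $19,833. Book value $138,836.
Year 5: DB = ⌊$138,836 × 125%/10⌋ = $17,354; SL = ⌊$118,636/6⌋ = $19,772 → take SL $19,772. Book value $119,064.
Year 6: DB = ⌊$119,064 × 125%/10⌋ = $14,883; SL = ⌊$98,864/5⌋ = $19,772 → take SL $19,772. Book value $99,292.
Year 7: DB = ⌊$99,292 × 125%/10⌋ = $12,411; SL = ⌊$79,092/4⌋ = $19,773 → take SL $19,773. Book value $79,519.
Year 8: DB = ⌊$79,519 × 125%/10⌋ = $9,939; SL = ⌊$59,319/3⌋ = $19,773 → take SL $19,773. Book value $59,746.
Year 9: DB = ⌊$59,746 × 125%/10⌋ = $7,468; SL = ⌊$39,546/2⌋ = $19,773 → take SL $19,773. Book value $39,973.

$39,973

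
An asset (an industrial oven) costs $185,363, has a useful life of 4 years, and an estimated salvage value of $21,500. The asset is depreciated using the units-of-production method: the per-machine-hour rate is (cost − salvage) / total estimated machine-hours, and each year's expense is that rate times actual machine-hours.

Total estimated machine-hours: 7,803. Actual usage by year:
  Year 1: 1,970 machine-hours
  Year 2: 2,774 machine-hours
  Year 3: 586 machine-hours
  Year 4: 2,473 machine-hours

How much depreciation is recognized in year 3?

Depreciable base = $185,363 − $21,500 = $163,863.
Rate = $163,863 / 7,803 machine-hours = $21 per machine-hour.
Year 1: 1,970 × $21 = $41,370. Book value $143,993.
Year 2: 2,774 × $21 = $58,254. Book value $85,739.
Year 3: 586 × $21 = $12,306. Book value $73,433.

$12,306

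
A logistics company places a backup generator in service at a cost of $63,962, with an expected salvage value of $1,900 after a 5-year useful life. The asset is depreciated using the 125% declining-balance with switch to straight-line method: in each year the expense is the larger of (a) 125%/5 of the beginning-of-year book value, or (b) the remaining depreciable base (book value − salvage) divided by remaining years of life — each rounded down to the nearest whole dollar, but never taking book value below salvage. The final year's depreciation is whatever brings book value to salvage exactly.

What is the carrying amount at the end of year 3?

Depreciable base = $63,962 − $1,900 = $62,062.
Year 1: DB = ⌊$63,962 × 125%/5⌋ = $15,990; SL = ⌊$62,062/5⌋ = $12,412 → take DB $15,990. Book value $47,972.
Year 2: DB = ⌊$47,972 × 125%/5⌋ = $11,993; SL = ⌊$46,072/4⌋ = $11,518 → take DB $11,993. Book value $35,979.
Year 3: DB = ⌊$35,979 × 125%/5⌋ = $8,994; SL = ⌊$34,079/3⌋ = $11,359 → take SL $11,359. Book value $24,620.

$24,620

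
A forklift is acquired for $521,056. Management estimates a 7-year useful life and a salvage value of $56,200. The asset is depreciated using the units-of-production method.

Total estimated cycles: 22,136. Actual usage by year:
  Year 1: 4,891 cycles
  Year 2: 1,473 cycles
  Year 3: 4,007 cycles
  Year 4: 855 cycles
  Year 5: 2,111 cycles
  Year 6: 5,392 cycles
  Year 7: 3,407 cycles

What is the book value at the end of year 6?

$127,747

Depreciable base = $521,056 − $56,200 = $464,856.
Rate = $464,856 / 22,136 cycles = $21 per cycle.
Year 1: 4,891 × $21 = $102,711. Book value $418,345.
Year 2: 1,473 × $21 = $30,933. Book value $387,412.
Year 3: 4,007 × $21 = $84,147. Book value $303,265.
Year 4: 855 × $21 = $17,955. Book value $285,310.
Year 5: 2,111 × $21 = $44,331. Book value $240,979.
Year 6: 5,392 × $21 = $113,232. Book value $127,747.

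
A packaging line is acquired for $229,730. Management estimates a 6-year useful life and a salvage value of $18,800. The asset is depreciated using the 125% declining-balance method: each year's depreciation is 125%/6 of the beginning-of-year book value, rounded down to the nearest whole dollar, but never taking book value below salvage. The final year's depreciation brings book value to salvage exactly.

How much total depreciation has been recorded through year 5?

$158,290

Depreciable base = $229,730 − $18,800 = $210,930.
Year 1: ⌊$229,730 × 125%/6⌋ = $47,860. Book value $181,870.
Year 2: ⌊$181,870 × 125%/6⌋ = $37,889. Book value $143,981.
Year 3: ⌊$143,981 × 125%/6⌋ = $29,996. Book value $113,985.
Year 4: ⌊$113,985 × 125%/6⌋ = $23,746. Book value $90,239.
Year 5: ⌊$90,239 × 125%/6⌋ = $18,799. Book value $71,440.
Accumulated through year 5 = $229,730 − $71,440 = $158,290.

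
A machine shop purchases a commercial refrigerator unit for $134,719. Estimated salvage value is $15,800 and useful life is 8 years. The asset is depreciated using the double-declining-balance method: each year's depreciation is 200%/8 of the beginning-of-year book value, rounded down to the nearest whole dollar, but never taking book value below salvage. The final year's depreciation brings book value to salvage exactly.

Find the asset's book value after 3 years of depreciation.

$56,835

Depreciable base = $134,719 − $15,800 = $118,919.
Year 1: ⌊$134,719 × 200%/8⌋ = $33,679. Book value $101,040.
Year 2: ⌊$101,040 × 200%/8⌋ = $25,260. Book value $75,780.
Year 3: ⌊$75,780 × 200%/8⌋ = $18,945. Book value $56,835.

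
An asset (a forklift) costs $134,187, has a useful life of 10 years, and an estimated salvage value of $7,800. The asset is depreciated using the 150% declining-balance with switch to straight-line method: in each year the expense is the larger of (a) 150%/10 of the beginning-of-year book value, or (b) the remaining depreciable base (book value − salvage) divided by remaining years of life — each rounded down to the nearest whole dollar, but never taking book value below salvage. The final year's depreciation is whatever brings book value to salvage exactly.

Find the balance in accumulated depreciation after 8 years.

$105,690

Depreciable base = $134,187 − $7,800 = $126,387.
Year 1: DB = ⌊$134,187 × 150%/10⌋ = $20,128; SL = ⌊$126,387/10⌋ = $12,638 → take DB $20,128. Book value $114,059.
Year 2: DB = ⌊$114,059 × 150%/10⌋ = $17,108; SL = ⌊$106,259/9⌋ = $11,806 → take DB $17,108. Book value $96,951.
Year 3: DB = ⌊$96,951 × 150%/10⌋ = $14,542; SL = ⌊$89,151/8⌋ = $11,143 → take DB $14,542. Book value $82,409.
Year 4: DB = ⌊$82,409 × 150%/10⌋ = $12,361; SL = ⌊$74,609/7⌋ = $10,658 → take DB $12,361. Book value $70,048.
Year 5: DB = ⌊$70,048 × 150%/10⌋ = $10,507; SL = ⌊$62,248/6⌋ = $10,374 → take DB $10,507. Book value $59,541.
Year 6: DB = ⌊$59,541 × 150%/10⌋ = $8,931; SL = ⌊$51,741/5⌋ = $10,348 → take SL $10,348. Book value $49,193.
Year 7: DB = ⌊$49,193 × 150%/10⌋ = $7,378; SL = ⌊$41,393/4⌋ = $10,348 → take SL $10,348. Book value $38,845.
Year 8: DB = ⌊$38,845 × 150%/10⌋ = $5,826; SL = ⌊$31,045/3⌋ = $10,348 → take SL $10,348. Book value $28,497.
Accumulated through year 8 = $134,187 − $28,497 = $105,690.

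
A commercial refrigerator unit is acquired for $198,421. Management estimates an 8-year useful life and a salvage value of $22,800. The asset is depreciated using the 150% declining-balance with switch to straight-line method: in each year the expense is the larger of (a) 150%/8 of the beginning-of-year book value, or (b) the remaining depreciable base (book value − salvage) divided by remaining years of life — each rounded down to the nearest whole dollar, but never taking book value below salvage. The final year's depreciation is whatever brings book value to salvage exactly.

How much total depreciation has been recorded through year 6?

Depreciable base = $198,421 − $22,800 = $175,621.
Year 1: DB = ⌊$198,421 × 150%/8⌋ = $37,203; SL = ⌊$175,621/8⌋ = $21,952 → take DB $37,203. Book value $161,218.
Year 2: DB = ⌊$161,218 × 150%/8⌋ = $30,228; SL = ⌊$138,418/7⌋ = $19,774 → take DB $30,228. Book value $130,990.
Year 3: DB = ⌊$130,990 × 150%/8⌋ = $24,560; SL = ⌊$108,190/6⌋ = $18,031 → take DB $24,560. Book value $106,430.
Year 4: DB = ⌊$106,430 × 150%/8⌋ = $19,955; SL = ⌊$83,630/5⌋ = $16,726 → take DB $19,955. Book value $86,475.
Year 5: DB = ⌊$86,475 × 150%/8⌋ = $16,214; SL = ⌊$63,675/4⌋ = $15,918 → take DB $16,214. Book value $70,261.
Year 6: DB = ⌊$70,261 × 150%/8⌋ = $13,173; SL = ⌊$47,461/3⌋ = $15,820 → take SL $15,820. Book value $54,441.
Accumulated through year 6 = $198,421 − $54,441 = $143,980.

$143,980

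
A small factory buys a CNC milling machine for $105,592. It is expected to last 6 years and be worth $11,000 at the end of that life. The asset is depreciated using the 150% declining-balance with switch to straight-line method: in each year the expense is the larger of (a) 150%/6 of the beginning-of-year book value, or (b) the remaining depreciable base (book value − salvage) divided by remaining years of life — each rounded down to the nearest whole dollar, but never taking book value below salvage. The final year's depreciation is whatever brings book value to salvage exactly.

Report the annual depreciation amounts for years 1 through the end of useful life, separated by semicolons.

Depreciable base = $105,592 − $11,000 = $94,592.
Year 1: DB = ⌊$105,592 × 150%/6⌋ = $26,398; SL = ⌊$94,592/6⌋ = $15,765 → take DB $26,398. Book value $79,194.
Year 2: DB = ⌊$79,194 × 150%/6⌋ = $19,798; SL = ⌊$68,194/5⌋ = $13,638 → take DB $19,798. Book value $59,396.
Year 3: DB = ⌊$59,396 × 150%/6⌋ = $14,849; SL = ⌊$48,396/4⌋ = $12,099 → take DB $14,849. Book value $44,547.
Year 4: DB = ⌊$44,547 × 150%/6⌋ = $11,136; SL = ⌊$33,547/3⌋ = $11,182 → take SL $11,182. Book value $33,365.
Year 5: DB = ⌊$33,365 × 150%/6⌋ = $8,341; SL = ⌊$22,365/2⌋ = $11,182 → take SL $11,182. Book value $22,183.
Year 6 (final): $22,183 − $11,000 = $11,183. Book value $11,000.

$26,398; $19,798; $14,849; $11,182; $11,182; $11,183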